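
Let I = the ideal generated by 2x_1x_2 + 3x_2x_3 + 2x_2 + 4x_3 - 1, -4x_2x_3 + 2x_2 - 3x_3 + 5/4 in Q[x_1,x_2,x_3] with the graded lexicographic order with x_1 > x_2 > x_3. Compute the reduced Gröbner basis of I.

f_1 = 2x_1x_2 + 3x_2x_3 + 2x_2 + 4x_3 - 1, LT = x_1x_2.
f_2 = -4x_2x_3 + 2x_2 - 3x_3 + 5/4, LT = x_2x_3.

S(f_1,f_2): lcm = x_1x_2x_3. S = 3/2x_2x_3^2 + 1/2x_1x_2 - 3/4x_1x_3 + x_2x_3 + 2x_3^2 + 5/16x_1 - 1/2x_3.
  reduce S modulo (f_1, f_2):
  remainder -3/4x_1x_3 + 7/8x_3^2 + 5/16x_1 - 57/32x_3 + 9/16 ≠ 0; add g_3 = -3/4x_1x_3 + 7/8x_3^2 + 5/16x_1 - 57/32x_3 + 9/16 to the basis.

The other S-polynomials (S(f_1,g_3), S(f_2,g_3)) all reduce to 0 modulo the current basis, so we have a Gröbner basis.

G = {x_1x_2 + 7/4x_2 + 7/8x_3 - 1/32, x_1x_3 - 7/6x_3^2 - 5/12x_1 + 19/8x_3 - 3/4, x_2x_3 - 1/2x_2 + 3/4x_3 - 5/16}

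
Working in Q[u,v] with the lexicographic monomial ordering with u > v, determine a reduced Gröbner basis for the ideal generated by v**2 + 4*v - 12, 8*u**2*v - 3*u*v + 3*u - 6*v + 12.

G = {u**2 + 1/32*u*v - 1/4*u + 1/8*v - 1/4, v**2 + 4*v - 12}

f_1 = v**2 + 4*v - 12, LT = v**2.
f_2 = 8*u**2*v - 3*u*v + 3*u - 6*v + 12, LT = u**2*v.

S(f_1,f_2): lcm = u**2*v**2. S = 4*u**2*v - 12*u**2 + 3/8*u*v**2 - 3/8*u*v + 3/4*v**2 - 3/2*v.
  leading term u**2*v: subtract (1/2)·f_2 from 4*u**2*v - 12*u**2 + 3/8*u*v**2 - 3/8*u*v + 3/4*v**2 - 3/2*v → -12*u**2 + 3/8*u*v**2 + 9/8*u*v - 3/2*u + 3/4*v**2 + 3/2*v - 6
  leading term u**2: no divisor's leading term divides it; move -12*u**2 to the remainder.
  leading term u*v**2: subtract (3/8*u)·f_1 from 3/8*u*v**2 + 9/8*u*v - 3/2*u + 3/4*v**2 + 3/2*v - 6 → -3/8*u*v + 3*u + 3/4*v**2 + 3/2*v - 6
  leading term u*v: no divisor's leading term divides it; move -3/8*u*v to the remainder.
  leading term u: no divisor's leading term divides it; move 3*u to the remainder.
  leading term v**2: subtract (3/4)·f_1 from 3/4*v**2 + 3/2*v - 6 → -3/2*v + 3
  leading term v: no divisor's leading term divides it; move -3/2*v to the remainder.
  leading term 1: no divisor's leading term divides it; move 3 to the remainder.
  remainder -12*u**2 - 3/8*u*v + 3*u - 3/2*v + 3 ≠ 0; add g_3 = -12*u**2 - 3/8*u*v + 3*u - 3/2*v + 3 to the basis.

S(f_1,g_3): leading monomials are coprime, so the S-polynomial reduces to 0 (Buchberger's first criterion).
S(f_2,g_3): lcm = u**2*v. S = -1/32*u*v**2 - 1/8*u*v + 3/8*u - 1/8*v**2 - 1/2*v + 3/2.
  leading term u*v**2: subtract (-1/32*u)·f_1 from -1/32*u*v**2 - 1/8*u*v + 3/8*u - 1/8*v**2 - 1/2*v + 3/2 → -1/8*v**2 - 1/2*v + 3/2
  leading term v**2: subtract (-1/8)·f_1 from -1/8*v**2 - 1/2*v + 3/2 → 0
  remainder 0.

Every S-polynomial of the final basis reduces to 0, so we have a Gröbner basis.
Inter-reduce: drop elements whose leading term is divisible by another's, tail-reduce, and make monic.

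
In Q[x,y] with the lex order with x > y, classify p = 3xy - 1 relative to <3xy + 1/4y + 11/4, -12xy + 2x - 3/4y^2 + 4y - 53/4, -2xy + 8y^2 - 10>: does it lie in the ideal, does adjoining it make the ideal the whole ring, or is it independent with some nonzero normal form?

Adjoining 3xy - 1 makes the ideal the whole ring: the system is inconsistent.

First compute the reduced Gröbner basis of I by Buchberger's algorithm.
f_1 = 3xy + 1/4y + 11/4, LT = xy.
f_2 = -12xy + 2x - 3/4y^2 + 4y - 53/4, LT = xy.
f_3 = -2xy + 8y^2 - 10, LT = xy.

S(f_1,f_2): lcm = xy. S = 1/6x - 1/16y^2 + 5/12y - 3/16.
  leading term x: no divisor's leading term divides it; move 1/6x to the remainder.
  leading term y^2: no divisor's leading term divides it; move -1/16y^2 to the remainder.
  leading term y: no divisor's leading term divides it; move 5/12y to the remainder.
  leading term 1: no divisor's leading term divides it; move -3/16 to the remainder.
  remainder 1/6x - 1/16y^2 + 5/12y - 3/16 ≠ 0; add h_4 = 1/6x - 1/16y^2 + 5/12y - 3/16 to the basis.

S(f_1,f_3): lcm = xy. S = 4y^2 + 1/12y - 49/12.
  leading term y^2: no divisor's leading term divides it; move 4y^2 to the remainder.
  leading term y: no divisor's leading term divides it; move 1/12y to the remainder.
  leading term 1: no divisor's leading term divides it; move -49/12 to the remainder.
  remainder 4y^2 + 1/12y - 49/12 ≠ 0; add h_5 = 4y^2 + 1/12y - 49/12 to the basis.

S(f_2,f_3): lcm = xy. S = -1/6x + 65/16y^2 - 1/3y - 187/48.
  leading term x: subtract (-1)·h_4 from -1/6x + 65/16y^2 - 1/3y - 187/48 → 4y^2 + 1/12y - 49/12
  leading term y^2: subtract (1)·h_5 from 4y^2 + 1/12y - 49/12 → 0
  remainder 0.

S(f_1,h_4): lcm = xy. S = 3/8y^3 - 5/2y^2 + 29/24y + 11/12.
  leading term y^3: subtract (3/32y)·h_5 from 3/8y^3 - 5/2y^2 + 29/24y + 11/12 → -321/128y^2 + 611/384y + 11/12
  leading term y^2: subtract (-321/512)·h_5 from -321/128y^2 + 611/384y + 11/12 → 10097/6144y - 10097/6144
  leading term y: no divisor's leading term divides it; move 10097/6144y to the remainder.
  leading term 1: no divisor's leading term divides it; move -10097/6144 to the remainder.
  remainder 10097/6144y - 10097/6144 ≠ 0; add h_6 = 10097/6144y - 10097/6144 to the basis.

S(f_2,h_4): lcm = xy. S = -1/6x + 3/8y^3 - 39/16y^2 + 19/24y + 53/48.
  leading term x: subtract (-1)·h_4 from -1/6x + 3/8y^3 - 39/16y^2 + 19/24y + 53/48 → 3/8y^3 - 5/2y^2 + 29/24y + 11/12
  leading term y^3: subtract (3/32y)·h_5 from 3/8y^3 - 5/2y^2 + 29/24y + 11/12 → -321/128y^2 + 611/384y + 11/12
  leading term y^2: subtract (-321/512)·h_5 from -321/128y^2 + 611/384y + 11/12 → 10097/6144y - 10097/6144
  leading term y: subtract (1)·h_6 from 10097/6144y - 10097/6144 → 0
  remainder 0.

S(f_3,h_4): lcm = xy. S = 3/8y^3 - 13/2y^2 + 9/8y + 5.
  leading term y^3: subtract (3/32y)·h_5 from 3/8y^3 - 13/2y^2 + 9/8y + 5 → -833/128y^2 + 193/128y + 5
  leading term y^2: subtract (-833/512)·h_5 from -833/128y^2 + 193/128y + 5 → 10097/6144y - 10097/6144
  leading term y: subtract (1)·h_6 from 10097/6144y - 10097/6144 → 0
  remainder 0.

S(f_1,h_5): lcm = xy^2. S = -1/48xy + 49/48x + 1/12y^2 + 11/12y.
  leading term xy: subtract (-1/144)·f_1 from -1/48xy + 49/48x + 1/12y^2 + 11/12y → 49/48x + 1/12y^2 + 529/576y + 11/576
  leading term x: subtract (49/8)·h_4 from 49/48x + 1/12y^2 + 529/576y + 11/576 → 179/384y^2 - 941/576y + 1345/1152
  leading term y^2: subtract (179/1536)·h_5 from 179/384y^2 - 941/576y + 1345/1152 → -10097/6144y + 10097/6144
  leading term y: subtract (-1)·h_6 from -10097/6144y + 10097/6144 → 0
  remainder 0.

S(f_2,h_5): lcm = xy^2. S = -3/16xy + 49/48x + 1/16y^3 - 1/3y^2 + 53/48y.
  leading term xy: subtract (-1/16)·f_1 from -3/16xy + 49/48x + 1/16y^3 - 1/3y^2 + 53/48y → 49/48x + 1/16y^3 - 1/3y^2 + 215/192y + 11/64
  leading term x: subtract (49/8)·h_4 from 49/48x + 1/16y^3 - 1/3y^2 + 215/192y + 11/64 → 1/16y^3 + 19/384y^2 - 275/192y + 169/128
  leading term y^3: subtract (1/64y)·h_5 from 1/16y^3 + 19/384y^2 - 275/192y + 169/128 → 37/768y^2 - 1051/768y + 169/128
  leading term y^2: subtract (37/3072)·h_5 from 37/768y^2 - 1051/768y + 169/128 → -50485/36864y + 50485/36864
  leading term y: subtract (-5/6)·h_6 from -50485/36864y + 50485/36864 → 0
  remainder 0.

S(f_3,h_5): lcm = xy^2. S = -1/48xy + 49/48x - 4y^3 + 5y.
  leading term xy: subtract (-1/144)·f_1 from -1/48xy + 49/48x - 4y^3 + 5y → 49/48x - 4y^3 + 2881/576y + 11/576
  leading term x: subtract (49/8)·h_4 from 49/48x - 4y^3 + 2881/576y + 11/576 → -4y^3 + 49/128y^2 + 1411/576y + 1345/1152
  leading term y^3: subtract (-y)·h_5 from -4y^3 + 49/128y^2 + 1411/576y + 1345/1152 → 179/384y^2 - 941/576y + 1345/1152
  leading term y^2: subtract (179/1536)·h_5 from 179/384y^2 - 941/576y + 1345/1152 → -10097/6144y + 10097/6144
  leading term y: subtract (-1)·h_6 from -10097/6144y + 10097/6144 → 0
  remainder 0.

S(h_4,h_5): leading monomials are coprime, so the S-polynomial reduces to 0 (Buchberger's first criterion).
S(f_1,h_6): lcm = xy. S = x + 1/12y + 11/12.
  leading term x: subtract (6)·h_4 from x + 1/12y + 11/12 → 3/8y^2 - 29/12y + 49/24
  leading term y^2: subtract (3/32)·h_5 from 3/8y^2 - 29/12y + 49/24 → -931/384y + 931/384
  leading term y: subtract (-14896/10097)·h_6 from -931/384y + 931/384 → 0
  remainder 0.

S(f_2,h_6): lcm = xy. S = 5/6x + 1/16y^2 - 1/3y + 53/48.
  leading term x: subtract (5)·h_4 from 5/6x + 1/16y^2 - 1/3y + 53/48 → 3/8y^2 - 29/12y + 49/24
  leading term y^2: subtract (3/32)·h_5 from 3/8y^2 - 29/12y + 49/24 → -931/384y + 931/384
  leading term y: subtract (-14896/10097)·h_6 from -931/384y + 931/384 → 0
  remainder 0.

S(f_3,h_6): lcm = xy. S = x - 4y^2 + 5.
  leading term x: subtract (6)·h_4 from x - 4y^2 + 5 → -29/8y^2 - 5/2y + 49/8
  leading term y^2: subtract (-29/32)·h_5 from -29/8y^2 - 5/2y + 49/8 → -931/384y + 931/384
  leading term y: subtract (-14896/10097)·h_6 from -931/384y + 931/384 → 0
  remainder 0.

S(h_4,h_6): leading monomials are coprime, so the S-polynomial reduces to 0 (Buchberger's first criterion).
S(h_5,h_6): lcm = y^2. S = 49/48y - 49/48.
  leading term y: subtract (6272/10097)·h_6 from 49/48y - 49/48 → 0
  remainder 0.

Every S-polynomial of the final basis reduces to 0, so we have a Gröbner basis.
Inter-reduce: drop elements whose leading term is divisible by another's, tail-reduce, and make monic.
Reduced Gröbner basis: {x + 1, y - 1}.
Label its elements g_1 = x + 1, g_2 = y - 1.

Reduce p = 3xy - 1 modulo G:
  leading term xy: subtract (3y)·g_1 from 3xy - 1 → -3y - 1
  leading term y: subtract (-3)·g_2 from -3y - 1 → -4
  leading term 1: no divisor's leading term divides it; move -4 to the remainder.
  normal form = -4.
The normal form is nonzero, so p ∉ I. Since p minus its normal form lies in I, I + (p) = I + (r) where r = -4; decide whether this ideal is the whole ring.
Here r = -4 is a nonzero constant, hence a unit: 1 ∈ I + (p), the Gröbner basis of I + (p) is {1}, and the enlarged system has no common solution — adjoining p is inconsistent.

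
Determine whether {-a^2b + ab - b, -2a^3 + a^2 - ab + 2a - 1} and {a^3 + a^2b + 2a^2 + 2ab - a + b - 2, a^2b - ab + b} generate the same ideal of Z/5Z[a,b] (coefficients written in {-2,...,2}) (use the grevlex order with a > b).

Since reduced Gröbner bases are canonical representatives of ideals under a given ordering, it suffices to compute and compare them.
Buchberger on the first generating set:
f_1 = -a^2b + ab - b, LT = a^2b.
f_2 = -2a^3 + a^2 - ab + 2a - 1, LT = a^3.

S(f_1,f_2): lcm = a^3b. S = 2a^2b + 2ab^2 + 2ab + 2b.
  leading term a^2b: subtract (-2)·f_1 from 2a^2b + 2ab^2 + 2ab + 2b → 2ab^2 - ab
  leading term ab^2: no divisor's leading term divides it; move 2ab^2 to the remainder.
  leading term ab: no divisor's leading term divides it; move -ab to the remainder.
  remainder 2ab^2 - ab ≠ 0; add g_3 = 2ab^2 - ab to the basis.

S(f_1,g_3): lcm = a^2b^2. S = -2a^2b - ab^2 + b^2.
  leading term a^2b: subtract (2)·f_1 from -2a^2b - ab^2 + b^2 → -ab^2 - 2ab + b^2 + 2b
  leading term ab^2: subtract (2)·g_3 from -ab^2 - 2ab + b^2 + 2b → b^2 + 2b
  leading term b^2: no divisor's leading term divides it; move b^2 to the remainder.
  leading term b: no divisor's leading term divides it; move 2b to the remainder.
  remainder b^2 + 2b ≠ 0; add g_4 = b^2 + 2b to the basis.

The other S-polynomials (S(f_2,g_3), S(f_1,g_4), S(f_2,g_4), S(g_3,g_4)) all reduce to 0 modulo the current basis, so we have a Gröbner basis.
Inter-reduce: drop elements whose leading term is divisible by another's, tail-reduce, and make monic.
Reduced Gröbner basis: {a^3 + 2a^2 - 2ab - a - 2, a^2b - ab + b, b^2 + 2b}.

Buchberger on the second generating set:
h_1 = a^3 + a^2b + 2a^2 + 2ab - a + b - 2, LT = a^3.
h_2 = a^2b - ab + b, LT = a^2b.

S(h_1,h_2): lcm = a^3b. S = a^2b^2 - 2a^2b + 2ab^2 - 2ab + b^2 - 2b.
  leading term a^2b^2: subtract (b)·h_2 from a^2b^2 - 2a^2b + 2ab^2 - 2ab + b^2 - 2b → -2a^2b - 2ab^2 - 2ab - 2b
  leading term a^2b: subtract (-2)·h_2 from -2a^2b - 2ab^2 - 2ab - 2b → -2ab^2 + ab
  leading term ab^2: no divisor's leading term divides it; move -2ab^2 to the remainder.
  leading term ab: no divisor's leading term divides it; move ab to the remainder.
  remainder -2ab^2 + ab ≠ 0; add k_3 = -2ab^2 + ab to the basis.

S(h_1,k_3): lcm = a^3b^2. S = a^2b^3 - 2a^3b + 2a^2b^2 + 2ab^3 - ab^2 + b^3 - 2b^2.
  leading term a^2b^3: subtract (b^2)·h_2 from a^2b^3 - 2a^3b + 2a^2b^2 + 2ab^3 - ab^2 + b^3 - 2b^2 → -2a^3b + 2a^2b^2 - 2ab^3 - ab^2 - 2b^2
  leading term a^3b: subtract (-2b)·h_1 from -2a^3b + 2a^2b^2 - 2ab^3 - ab^2 - 2b^2 → -a^2b^2 - 2ab^3 - a^2b - 2ab^2 - 2ab + b
  leading term a^2b^2: subtract (-b)·h_2 from -a^2b^2 - 2ab^3 - a^2b - 2ab^2 - 2ab + b → -2ab^3 - a^2b + 2ab^2 - 2ab + b^2 + b
  leading term ab^3: subtract (b)·k_3 from -2ab^3 - a^2b + 2ab^2 - 2ab + b^2 + b → -a^2b + ab^2 - 2ab + b^2 + b
  leading term a^2b: subtract (-1)·h_2 from -a^2b + ab^2 - 2ab + b^2 + b → ab^2 + 2ab + b^2 + 2b
  leading term ab^2: subtract (2)·k_3 from ab^2 + 2ab + b^2 + 2b → b^2 + 2b
  leading term b^2: no divisor's leading term divides it; move b^2 to the remainder.
  leading term b: no divisor's leading term divides it; move 2b to the remainder.
  remainder b^2 + 2b ≠ 0; add k_4 = b^2 + 2b to the basis.

The other S-polynomials (S(h_2,k_3), S(h_1,k_4), S(h_2,k_4), S(k_3,k_4)) all reduce to 0 modulo the current basis, so we have a Gröbner basis.
Inter-reduce: drop elements whose leading term is divisible by another's, tail-reduce, and make monic.
Reduced Gröbner basis: {a^3 + 2a^2 - 2ab - a - 2, a^2b - ab + b, b^2 + 2b}.

The two bases agree; hence the ideals are identical.
The choice of monomial ordering does not affect the verdict — as long as both bases are computed under the same ordering, their equality decides ideal equality.

Yes, the ideals are equal.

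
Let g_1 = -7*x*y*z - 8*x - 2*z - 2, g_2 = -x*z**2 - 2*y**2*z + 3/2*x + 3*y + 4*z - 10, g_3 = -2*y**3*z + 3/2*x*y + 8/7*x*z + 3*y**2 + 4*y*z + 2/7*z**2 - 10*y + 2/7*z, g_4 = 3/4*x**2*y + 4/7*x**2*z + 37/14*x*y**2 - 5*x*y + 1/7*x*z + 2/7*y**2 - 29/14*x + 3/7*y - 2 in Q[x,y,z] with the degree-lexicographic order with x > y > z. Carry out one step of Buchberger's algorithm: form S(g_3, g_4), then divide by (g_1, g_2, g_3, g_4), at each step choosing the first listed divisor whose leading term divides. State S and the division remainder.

lcm(LM(g_3), LM(g_4)) = x**2*y**3*z.
S = (lcm/LT(g_3))·g_3 − (lcm/LT(g_4))·g_4 = -16/21*x**2*y**2*z**2 - 74/21*x*y**4*z + 20/3*x*y**3*z - 4/21*x*y**2*z**2 - 8/21*y**4*z - 3/4*x**3*y - 4/7*x**3*z - 3/2*x**2*y**2 - 2*x**2*y*z - 1/7*x**2*z**2 + 58/21*x*y**2*z - 4/7*y**3*z + 5*x**2*y - 1/7*x**2*z + 8/3*y**2*z.
Reduce S modulo (g_1, g_2, g_3, g_4) in that order:
  leading term x**2*y**2*z**2: subtract (16/147*x*y*z)·g_1 from -16/21*x**2*y**2*z**2 - 74/21*x*y**4*z + 20/3*x*y**3*z - 4/21*x*y**2*z**2 - 8/21*y**4*z - 3/4*x**3*y - 4/7*x**3*z - 3/2*x**2*y**2 - 2*x**2*y*z - 1/7*x**2*z**2 + 58/21*x*y**2*z - 4/7*y**3*z + 5*x**2*y - 1/7*x**2*z + 8/3*y**2*z → -74/21*x*y**4*z + 20/3*x*y**3*z - 4/21*x*y**2*z**2 - 8/21*y**4*z - 3/4*x**3*y - 4/7*x**3*z - 3/2*x**2*y**2 - 166/147*x**2*y*z - 1/7*x**2*z**2 + 58/21*x*y**2*z + 32/147*x*y*z**2 - 4/7*y**3*z + 5*x**2*y - 1/7*x**2*z + 32/147*x*y*z + 8/3*y**2*z
  leading term x*y**4*z: subtract (74/147*y**3)·g_1 from -74/21*x*y**4*z + 20/3*x*y**3*z - 4/21*x*y**2*z**2 - 8/21*y**4*z - 3/4*x**3*y - 4/7*x**3*z - 3/2*x**2*y**2 - 166/147*x**2*y*z - 1/7*x**2*z**2 + 58/21*x*y**2*z + 32/147*x*y*z**2 - 4/7*y**3*z + 5*x**2*y - 1/7*x**2*z + 32/147*x*y*z + 8/3*y**2*z → 20/3*x*y**3*z - 4/21*x*y**2*z**2 - 8/21*y**4*z - 3/4*x**3*y - 4/7*x**3*z - 3/2*x**2*y**2 - 166/147*x**2*y*z - 1/7*x**2*z**2 + 592/147*x*y**3 + 58/21*x*y**2*z + 32/147*x*y*z**2 + 64/147*y**3*z + 5*x**2*y - 1/7*x**2*z + 32/147*x*y*z + 148/147*y**3 + 8/3*y**2*z
  leading term x*y**3*z: subtract (-20/21*y**2)·g_1 from 20/3*x*y**3*z - 4/21*x*y**2*z**2 - 8/21*y**4*z - 3/4*x**3*y - 4/7*x**3*z - 3/2*x**2*y**2 - 166/147*x**2*y*z - 1/7*x**2*z**2 + 592/147*x*y**3 + 58/21*x*y**2*z + 32/147*x*y*z**2 + 64/147*y**3*z + 5*x**2*y - 1/7*x**2*z + 32/147*x*y*z + 148/147*y**3 + 8/3*y**2*z → -4/21*x*y**2*z**2 - 8/21*y**4*z - 3/4*x**3*y - 4/7*x**3*z - 3/2*x**2*y**2 - 166/147*x**2*y*z - 1/7*x**2*z**2 + 592/147*x*y**3 + 58/21*x*y**2*z + 32/147*x*y*z**2 + 64/147*y**3*z + 5*x**2*y - 1/7*x**2*z - 160/21*x*y**2 + 32/147*x*y*z + 148/147*y**3 + 16/21*y**2*z - 40/21*y**2
  leading term x*y**2*z**2: subtract (4/147*y*z)·g_1 from -4/21*x*y**2*z**2 - 8/21*y**4*z - 3/4*x**3*y - 4/7*x**3*z - 3/2*x**2*y**2 - 166/147*x**2*y*z - 1/7*x**2*z**2 + 592/147*x*y**3 + 58/21*x*y**2*z + 32/147*x*y*z**2 + 64/147*y**3*z + 5*x**2*y - 1/7*x**2*z - 160/21*x*y**2 + 32/147*x*y*z + 148/147*y**3 + 16/21*y**2*z - 40/21*y**2 → -8/21*y**4*z - 3/4*x**3*y - 4/7*x**3*z - 3/2*x**2*y**2 - 166/147*x**2*y*z - 1/7*x**2*z**2 + 592/147*x*y**3 + 58/21*x*y**2*z + 32/147*x*y*z**2 + 64/147*y**3*z + 5*x**2*y - 1/7*x**2*z - 160/21*x*y**2 + 64/147*x*y*z + 148/147*y**3 + 16/21*y**2*z + 8/147*y*z**2 - 40/21*y**2 + 8/147*y*z
  leading term y**4*z: subtract (4/21*y)·g_3 from -8/21*y**4*z - 3/4*x**3*y - 4/7*x**3*z - 3/2*x**2*y**2 - 166/147*x**2*y*z - 1/7*x**2*z**2 + 592/147*x*y**3 + 58/21*x*y**2*z + 32/147*x*y*z**2 + 64/147*y**3*z + 5*x**2*y - 1/7*x**2*z - 160/21*x*y**2 + 64/147*x*y*z + 148/147*y**3 + 16/21*y**2*z + 8/147*y*z**2 - 40/21*y**2 + 8/147*y*z → -3/4*x**3*y - 4/7*x**3*z - 3/2*x**2*y**2 - 166/147*x**2*y*z - 1/7*x**2*z**2 + 592/147*x*y**3 + 58/21*x*y**2*z + 32/147*x*y*z**2 + 64/147*y**3*z + 5*x**2*y - 1/7*x**2*z - 166/21*x*y**2 + 32/147*x*y*z + 64/147*y**3
  leading term x**3*y: subtract (-x)·g_4 from -3/4*x**3*y - 4/7*x**3*z - 3/2*x**2*y**2 - 166/147*x**2*y*z - 1/7*x**2*z**2 + 592/147*x*y**3 + 58/21*x*y**2*z + 32/147*x*y*z**2 + 64/147*y**3*z + 5*x**2*y - 1/7*x**2*z - 166/21*x*y**2 + 32/147*x*y*z + 64/147*y**3 → 8/7*x**2*y**2 - 166/147*x**2*y*z - 1/7*x**2*z**2 + 592/147*x*y**3 + 58/21*x*y**2*z + 32/147*x*y*z**2 + 64/147*y**3*z - 160/21*x*y**2 + 32/147*x*y*z + 64/147*y**3 - 29/14*x**2 + 3/7*x*y - 2*x
  leading term x**2*y**2: subtract (32/21*y)·g_4 from 8/7*x**2*y**2 - 166/147*x**2*y*z - 1/7*x**2*z**2 + 592/147*x*y**3 + 58/21*x*y**2*z + 32/147*x*y*z**2 + 64/147*y**3*z - 160/21*x*y**2 + 32/147*x*y*z + 64/147*y**3 - 29/14*x**2 + 3/7*x*y - 2*x → -2*x**2*y*z - 1/7*x**2*z**2 + 58/21*x*y**2*z + 32/147*x*y*z**2 + 64/147*y**3*z - 29/14*x**2 + 527/147*x*y - 32/49*y**2 - 2*x + 64/21*y
  leading term x**2*y*z: subtract (2/7*x)·g_1 from -2*x**2*y*z - 1/7*x**2*z**2 + 58/21*x*y**2*z + 32/147*x*y*z**2 + 64/147*y**3*z - 29/14*x**2 + 527/147*x*y - 32/49*y**2 - 2*x + 64/21*y → -1/7*x**2*z**2 + 58/21*x*y**2*z + 32/147*x*y*z**2 + 64/147*y**3*z + 3/14*x**2 + 527/147*x*y + 4/7*x*z - 32/49*y**2 - 10/7*x + 64/21*y
  leading term x**2*z**2: subtract (1/7*x)·g_2 from -1/7*x**2*z**2 + 58/21*x*y**2*z + 32/147*x*y*z**2 + 64/147*y**3*z + 3/14*x**2 + 527/147*x*y + 4/7*x*z - 32/49*y**2 - 10/7*x + 64/21*y → 64/21*x*y**2*z + 32/147*x*y*z**2 + 64/147*y**3*z + 464/147*x*y - 32/49*y**2 + 64/21*y
  leading term x*y**2*z: subtract (-64/147*y)·g_1 from 64/21*x*y**2*z + 32/147*x*y*z**2 + 64/147*y**3*z + 464/147*x*y - 32/49*y**2 + 64/21*y → 32/147*x*y*z**2 + 64/147*y**3*z - 16/49*x*y - 32/49*y**2 - 128/147*y*z + 320/147*y
  leading term x*y*z**2: subtract (-32/1029*z)·g_1 from 32/147*x*y*z**2 + 64/147*y**3*z - 16/49*x*y - 32/49*y**2 - 128/147*y*z + 320/147*y → 64/147*y**3*z - 16/49*x*y - 256/1029*x*z - 32/49*y**2 - 128/147*y*z - 64/1029*z**2 + 320/147*y - 64/1029*z
  leading term y**3*z: subtract (-32/147)·g_3 from 64/147*y**3*z - 16/49*x*y - 256/1029*x*z - 32/49*y**2 - 128/147*y*z - 64/1029*z**2 + 320/147*y - 64/1029*z → 0
The remainder is 0, so this S-polynomial contributes no new basis element.

S(g_3, g_4) = -16/21*x**2*y**2*z**2 - 74/21*x*y**4*z + 20/3*x*y**3*z - 4/21*x*y**2*z**2 - 8/21*y**4*z - 3/4*x**3*y - 4/7*x**3*z - 3/2*x**2*y**2 - 2*x**2*y*z - 1/7*x**2*z**2 + 58/21*x*y**2*z - 4/7*y**3*z + 5*x**2*y - 1/7*x**2*z + 8/3*y**2*z; remainder on division = 0.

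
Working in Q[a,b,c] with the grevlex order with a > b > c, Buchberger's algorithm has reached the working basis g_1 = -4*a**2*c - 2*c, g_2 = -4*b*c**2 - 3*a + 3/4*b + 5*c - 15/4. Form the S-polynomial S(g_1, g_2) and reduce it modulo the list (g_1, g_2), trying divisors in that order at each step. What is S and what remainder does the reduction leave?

lcm(LM(g_1), LM(g_2)) = a**2*b*c**2.
S = (lcm/LT(g_1))·g_1 − (lcm/LT(g_2))·g_2 = -3/4*a**3 + 3/16*a**2*b + 5/4*a**2*c + 1/2*b*c**2 - 15/16*a**2.
Reduce S modulo (g_1, g_2) in that order:
  leading term a**3: no divisor's leading term divides it; move -3/4*a**3 to the remainder.
  leading term a**2*b: no divisor's leading term divides it; move 3/16*a**2*b to the remainder.
  leading term a**2*c: subtract (-5/16)·g_1 from 5/4*a**2*c + 1/2*b*c**2 - 15/16*a**2 → 1/2*b*c**2 - 15/16*a**2 - 5/8*c
  leading term b*c**2: subtract (-1/8)·g_2 from 1/2*b*c**2 - 15/16*a**2 - 5/8*c → -15/16*a**2 - 3/8*a + 3/32*b - 15/32
  leading term a**2: no divisor's leading term divides it; move -15/16*a**2 to the remainder.
  leading term a: no divisor's leading term divides it; move -3/8*a to the remainder.
  leading term b: no divisor's leading term divides it; move 3/32*b to the remainder.
  leading term 1: no divisor's leading term divides it; move -15/32 to the remainder.
The remainder -3/4*a**3 + 3/16*a**2*b - 15/16*a**2 - 3/8*a + 3/32*b - 15/32 is nonzero, so it would be added as the next basis element.
An S-polynomial is built so that the two leading terms cancel; whether anything survives reduction is exactly the Gröbner-basis criterion.

S(g_1, g_2) = -3/4*a**3 + 3/16*a**2*b + 5/4*a**2*c + 1/2*b*c**2 - 15/16*a**2; remainder on division = -3/4*a**3 + 3/16*a**2*b - 15/16*a**2 - 3/8*a + 3/32*b - 15/32.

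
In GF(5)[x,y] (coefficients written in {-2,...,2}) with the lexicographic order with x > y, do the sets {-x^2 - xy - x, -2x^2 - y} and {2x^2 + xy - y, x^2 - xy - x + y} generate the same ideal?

No, the ideals differ.

Equality of ideals is decidable: compute both reduced Gröbner bases (unique for the ordering) and check whether they agree.
Buchberger on the first generating set:
f_1 = -x^2 - xy - x, LT = x^2.
f_2 = -2x^2 - y, LT = x^2.

S(f_1,f_2): lcm = x^2. S = xy + x + 2y.
  leading term xy: no divisor's leading term divides it; move xy to the remainder.
  leading term x: no divisor's leading term divides it; move x to the remainder.
  leading term y: no divisor's leading term divides it; move 2y to the remainder.
  remainder xy + x + 2y ≠ 0; add g_3 = xy + x + 2y to the basis.

S(f_1,g_3): lcm = x^2y. S = -x^2 + xy^2 - xy.
  leading term x^2: subtract (1)·f_1 from -x^2 + xy^2 - xy → xy^2 + x
  leading term xy^2: subtract (y)·g_3 from xy^2 + x → -xy + x - 2y^2
  leading term xy: subtract (-1)·g_3 from -xy + x - 2y^2 → 2x - 2y^2 + 2y
  leading term x: no divisor's leading term divides it; move 2x to the remainder.
  leading term y^2: no divisor's leading term divides it; move -2y^2 to the remainder.
  leading term y: no divisor's leading term divides it; move 2y to the remainder.
  remainder 2x - 2y^2 + 2y ≠ 0; add g_4 = 2x - 2y^2 + 2y to the basis.

S(g_3,g_4): lcm = xy. S = x + y^3 - y^2 + 2y.
  leading term x: subtract (-2)·g_4 from x + y^3 - y^2 + 2y → y^3 + y
  leading term y^3: no divisor's leading term divides it; move y^3 to the remainder.
  leading term y: no divisor's leading term divides it; move y to the remainder.
  remainder y^3 + y ≠ 0; add g_5 = y^3 + y to the basis.

The other S-polynomials (S(f_2,g_3), S(f_1,g_4), S(f_2,g_4), S(f_1,g_5), S(f_2,g_5), S(g_3,g_5), S(g_4,g_5)) all reduce to 0 modulo the current basis, so we have a Gröbner basis.
Inter-reduce: drop elements whose leading term is divisible by another's, tail-reduce, and make monic.
Reduced Gröbner basis: {x - y^2 + y, y^3 + y}.

Buchberger on the second generating set:
h_1 = 2x^2 + xy - y, LT = x^2.
h_2 = x^2 - xy - x + y, LT = x^2.

S(h_1,h_2): lcm = x^2. S = -xy + x + y.
  leading term xy: no divisor's leading term divides it; move -xy to the remainder.
  leading term x: no divisor's leading term divides it; move x to the remainder.
  leading term y: no divisor's leading term divides it; move y to the remainder.
  remainder -xy + x + y ≠ 0; add k_3 = -xy + x + y to the basis.

S(h_1,k_3): lcm = x^2y. S = x^2 - 2xy^2 + xy + 2y^2.
  leading term x^2: subtract (-2)·h_1 from x^2 - 2xy^2 + xy + 2y^2 → -2xy^2 - 2xy + 2y^2 - 2y
  leading term xy^2: subtract (2y)·k_3 from -2xy^2 - 2xy + 2y^2 - 2y → xy - 2y
  leading term xy: subtract (-1)·k_3 from xy - 2y → x - y
  leading term x: no divisor's leading term divides it; move x to the remainder.
  leading term y: no divisor's leading term divides it; move -y to the remainder.
  remainder x - y ≠ 0; add k_4 = x - y to the basis.

S(k_3,k_4): lcm = xy. S = -x + y^2 - y.
  leading term x: subtract (-1)·k_4 from -x + y^2 - y → y^2 - 2y
  leading term y^2: no divisor's leading term divides it; move y^2 to the remainder.
  leading term y: no divisor's leading term divides it; move -2y to the remainder.
  remainder y^2 - 2y ≠ 0; add k_5 = y^2 - 2y to the basis.

The other S-polynomials (S(h_2,k_3), S(h_1,k_4), S(h_2,k_4), S(h_1,k_5), S(h_2,k_5), S(k_3,k_5), S(k_4,k_5)) all reduce to 0 modulo the current basis, so we have a Gröbner basis.
Inter-reduce: drop elements whose leading term is divisible by another's, tail-reduce, and make monic.
Reduced Gröbner basis: {x - y, y^2 - 2y}.

The bases are distinct; the ideals are different.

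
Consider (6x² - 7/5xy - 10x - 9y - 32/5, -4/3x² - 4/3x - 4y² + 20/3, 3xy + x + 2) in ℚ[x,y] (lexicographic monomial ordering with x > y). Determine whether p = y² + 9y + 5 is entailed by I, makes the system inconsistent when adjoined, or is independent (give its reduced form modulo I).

Adjoining y² + 9y + 5 makes the ideal the whole ring: the system is inconsistent.

First compute the reduced Gröbner basis of I by Buchberger's algorithm.
f_1 = 6x² - 7/5xy - 10x - 9y - 32/5, LT = x².
f_2 = -4/3x² - 4/3x - 4y² + 20/3, LT = x².
f_3 = 3xy + x + 2, LT = xy.

S(f_1,f_2): lcm = x². S = -7/30xy - 8/3x - 3y² - 3/2y + 59/15.
  leading term xy: subtract (-7/90)·f_3 from -7/30xy - 8/3x - 3y² - 3/2y + 59/15 → -233/90x - 3y² - 3/2y + 184/45
  leading term x: no divisor's leading term divides it; move -233/90x to the remainder.
  leading term y²: no divisor's leading term divides it; move -3y² to the remainder.
  leading term y: no divisor's leading term divides it; move -3/2y to the remainder.
  leading term 1: no divisor's leading term divides it; move 184/45 to the remainder.
  remainder -233/90x - 3y² - 3/2y + 184/45 ≠ 0; add h_4 = -233/90x - 3y² - 3/2y + 184/45 to the basis.

S(f_1,f_3): lcm = x²y. S = -⅓x² - 7/30xy² - 5/3xy - ⅔x - 3/2y² - 16/15y.
  leading term x²: subtract (-1/18)·f_1 from -⅓x² - 7/30xy² - 5/3xy - ⅔x - 3/2y² - 16/15y → -7/30xy² - 157/90xy - 11/9x - 3/2y² - 47/30y - 16/45
  leading term xy²: subtract (-7/90y)·f_3 from -7/30xy² - 157/90xy - 11/9x - 3/2y² - 47/30y - 16/45 → -5/3xy - 11/9x - 3/2y² - 127/90y - 16/45
  leading term xy: subtract (-5/9)·f_3 from -5/3xy - 11/9x - 3/2y² - 127/90y - 16/45 → -⅔x - 3/2y² - 127/90y + 34/45
  leading term x: subtract (60/233)·h_4 from -⅔x - 3/2y² - 127/90y + 34/45 → -339/466y² - 21491/20970y - 3118/10485
  leading term y²: no divisor's leading term divides it; move -339/466y² to the remainder.
  leading term y: no divisor's leading term divides it; move -21491/20970y to the remainder.
  leading term 1: no divisor's leading term divides it; move -3118/10485 to the remainder.
  remainder -339/466y² - 21491/20970y - 3118/10485 ≠ 0; add h_5 = -339/466y² - 21491/20970y - 3118/10485 to the basis.

S(f_2,f_3): lcm = x²y. S = -⅓x² + xy - ⅔x + 3y³ - 5y.
  leading term x²: subtract (-1/18)·f_1 from -⅓x² + xy - ⅔x + 3y³ - 5y → 83/90xy - 11/9x + 3y³ - 11/2y - 16/45
  leading term xy: subtract (83/270)·f_3 from 83/90xy - 11/9x + 3y³ - 11/2y - 16/45 → -413/270x + 3y³ - 11/2y - 131/135
  leading term x: subtract (413/699)·h_4 from -413/270x + 3y³ - 11/2y - 131/135 → 3y³ + 413/233y² - 1075/233y - 789/233
  leading term y³: subtract (-466/113y)·h_5 from 3y³ + 413/233y² - 1075/233y - 789/233 → -2907298/1184805y² - 6919363/1184805y - 789/233
  leading term y²: subtract (5814596/1723815)·h_5 from -2907298/1184805y² - 6919363/1184805y - 789/233 → -184867559/77571675y - 184867559/77571675
  leading term y: no divisor's leading term divides it; move -184867559/77571675y to the remainder.
  leading term 1: no divisor's leading term divides it; move -184867559/77571675 to the remainder.
  remainder -184867559/77571675y - 184867559/77571675 ≠ 0; add h_6 = -184867559/77571675y - 184867559/77571675 to the basis.

The other S-polynomials (S(f_1,h_4), S(f_2,h_4), S(f_3,h_4), S(f_1,h_5), S(f_2,h_5), S(f_3,h_5), S(h_4,h_5), S(f_1,h_6), S(f_2,h_6), S(f_3,h_6), S(h_4,h_6), S(h_5,h_6)) all reduce to 0 modulo the current basis, so we have a Gröbner basis.
Inter-reduce: drop elements whose leading term is divisible by another's, tail-reduce, and make monic.
Reduced Gröbner basis: {x - 1, y + 1}.
Label its elements g_1 = x - 1, g_2 = y + 1.

Reduce p = y² + 9y + 5 modulo G:
  leading term y²: subtract (y)·g_2 from y² + 9y + 5 → 8y + 5
  leading term y: subtract (8)·g_2 from 8y + 5 → -3
  leading term 1: no divisor's leading term divides it; move -3 to the remainder.
  normal form = -3.
The normal form is nonzero, so p ∉ I. Since p minus its normal form lies in I, I + (p) = I + (r) where r = -3; decide whether this ideal is the whole ring.
Here r = -3 is a nonzero constant, hence a unit: 1 ∈ I + (p), the Gröbner basis of I + (p) is {1}, and the enlarged system has no common solution — adjoining p is inconsistent.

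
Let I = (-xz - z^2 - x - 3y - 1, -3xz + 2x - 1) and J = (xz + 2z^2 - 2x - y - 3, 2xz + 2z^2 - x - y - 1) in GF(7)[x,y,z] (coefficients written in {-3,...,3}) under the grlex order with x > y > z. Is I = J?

No, the ideals differ.

For a fixed monomial order, each ideal has a unique reduced Gröbner basis; comparing bases decides equality.
Buchberger on the first generating set:
f_1 = -xz - z^2 - x - 3y - 1, LT = xz.
f_2 = -3xz + 2x - 1, LT = xz.

S(f_1,f_2): lcm = xz. S = z^2 - 3x + 3y + 3.
  reduce S modulo (f_1, f_2):
  remainder z^2 - 3x + 3y + 3 ≠ 0; add g_3 = z^2 - 3x + 3y + 3 to the basis.

S(f_1,g_3): lcm = xz^2. S = z^3 + 3x^2 - 3xy + xz + 3yz - 3x + z.
  reduce S modulo (f_1, f_2, g_3):
  remainder 3x^2 - 3xy + 2x - 2z + 1 ≠ 0; add g_4 = 3x^2 - 3xy + 2x - 2z + 1 to the basis.

The other S-polynomials (S(f_2,g_3), S(f_1,g_4), S(f_2,g_4), S(g_3,g_4)) all reduce to 0 modulo the current basis, so we have a Gröbner basis.
Inter-reduce: drop elements whose leading term is divisible by another's, tail-reduce, and make monic.
Reduced Gröbner basis: {x^2 - xy + 3x - 3z - 2, xz - 3x - 2, z^2 - 3x + 3y + 3}.

Buchberger on the second generating set:
h_1 = xz + 2z^2 - 2x - y - 3, LT = xz.
h_2 = 2xz + 2z^2 - x - y - 1, LT = xz.

S(h_1,h_2): lcm = xz. S = z^2 + 2x + 3y + 1.
  reduce S modulo (h_1, h_2):
  remainder z^2 + 2x + 3y + 1 ≠ 0; add k_3 = z^2 + 2x + 3y + 1 to the basis.

S(h_1,k_3): lcm = xz^2. S = 2z^3 - 2x^2 - 3xy - 2xz - yz - x - 3z.
  reduce S modulo (h_1, h_2, k_3):
  remainder -2x^2 - 3xy - 2x + 2z - 2 ≠ 0; add k_4 = -2x^2 - 3xy - 2x + 2z - 2 to the basis.

The other S-polynomials (S(h_2,k_3), S(h_1,k_4), S(h_2,k_4), S(k_3,k_4)) all reduce to 0 modulo the current basis, so we have a Gröbner basis.
Inter-reduce: drop elements whose leading term is divisible by another's, tail-reduce, and make monic.
Reduced Gröbner basis: {x^2 - 2xy + x - z + 1, xz + x + 2, z^2 + 2x + 3y + 1}.

These differ, so the ideals are not equal.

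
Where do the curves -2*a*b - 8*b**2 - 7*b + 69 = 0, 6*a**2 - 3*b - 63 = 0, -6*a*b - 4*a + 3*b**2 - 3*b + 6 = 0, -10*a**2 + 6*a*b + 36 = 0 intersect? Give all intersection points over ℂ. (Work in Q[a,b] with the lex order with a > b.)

{(-3, -3)}

Compute a lex Gröbner basis by Buchberger's algorithm.
f_1 = -2*a*b - 8*b**2 - 7*b + 69, LT = a*b.
f_2 = 6*a**2 - 3*b - 63, LT = a**2.
f_3 = -6*a*b - 4*a + 3*b**2 - 3*b + 6, LT = a*b.
f_4 = -10*a**2 + 6*a*b + 36, LT = a**2.

S(f_1,f_2): lcm = a**2*b. S = 4*a*b**2 + 7/2*a*b - 69/2*a + 1/2*b**2 + 21/2*b.
  leading term a*b**2: subtract (-2*b)·f_1 from 4*a*b**2 + 7/2*a*b - 69/2*a + 1/2*b**2 + 21/2*b → 7/2*a*b - 69/2*a - 16*b**3 - 27/2*b**2 + 297/2*b
  leading term a*b: subtract (-7/4)·f_1 from 7/2*a*b - 69/2*a - 16*b**3 - 27/2*b**2 + 297/2*b → -69/2*a - 16*b**3 - 55/2*b**2 + 545/4*b + 483/4
  leading term a: no divisor's leading term divides it; move -69/2*a to the remainder.
  leading term b**3: no divisor's leading term divides it; move -16*b**3 to the remainder.
  leading term b**2: no divisor's leading term divides it; move -55/2*b**2 to the remainder.
  leading term b: no divisor's leading term divides it; move 545/4*b to the remainder.
  leading term 1: no divisor's leading term divides it; move 483/4 to the remainder.
  remainder -69/2*a - 16*b**3 - 55/2*b**2 + 545/4*b + 483/4 ≠ 0; add h_5 = -69/2*a - 16*b**3 - 55/2*b**2 + 545/4*b + 483/4 to the basis.

S(f_1,f_3): lcm = a*b. S = -2/3*a + 9/2*b**2 + 3*b - 67/2.
  leading term a: subtract (4/207)·h_5 from -2/3*a + 9/2*b**2 + 3*b - 67/2 → 64/207*b**3 + 2083/414*b**2 + 76/207*b - 215/6
  leading term b**3: no divisor's leading term divides it; move 64/207*b**3 to the remainder.
  leading term b**2: no divisor's leading term divides it; move 2083/414*b**2 to the remainder.
  leading term b: no divisor's leading term divides it; move 76/207*b to the remainder.
  leading term 1: no divisor's leading term divides it; move -215/6 to the remainder.
  remainder 64/207*b**3 + 2083/414*b**2 + 76/207*b - 215/6 ≠ 0; add h_6 = 64/207*b**3 + 2083/414*b**2 + 76/207*b - 215/6 to the basis.

S(f_1,f_4): lcm = a**2*b. S = 23/5*a*b**2 + 7/2*a*b - 69/2*a + 18/5*b.
  leading term a*b**2: subtract (-23/10*b)·f_1 from 23/5*a*b**2 + 7/2*a*b - 69/2*a + 18/5*b → 7/2*a*b - 69/2*a - 92/5*b**3 - 161/10*b**2 + 1623/10*b
  leading term a*b: subtract (-7/4)·f_1 from 7/2*a*b - 69/2*a - 92/5*b**3 - 161/10*b**2 + 1623/10*b → -69/2*a - 92/5*b**3 - 301/10*b**2 + 3001/20*b + 483/4
  leading term a: subtract (1)·h_5 from -69/2*a - 92/5*b**3 - 301/10*b**2 + 3001/20*b + 483/4 → -12/5*b**3 - 13/5*b**2 + 69/5*b
  leading term b**3: subtract (-621/80)·h_6 from -12/5*b**3 - 13/5*b**2 + 69/5*b → 5833/160*b**2 + 333/20*b - 8901/32
  leading term b**2: no divisor's leading term divides it; move 5833/160*b**2 to the remainder.
  leading term b: no divisor's leading term divides it; move 333/20*b to the remainder.
  leading term 1: no divisor's leading term divides it; move -8901/32 to the remainder.
  remainder 5833/160*b**2 + 333/20*b - 8901/32 ≠ 0; add h_7 = 5833/160*b**2 + 333/20*b - 8901/32 to the basis.

S(f_2,f_3): lcm = a**2*b. S = -2/3*a**2 + 1/2*a*b**2 - 1/2*a*b + a - 1/2*b**2 - 21/2*b.
  leading term a**2: subtract (-1/9)·f_2 from -2/3*a**2 + 1/2*a*b**2 - 1/2*a*b + a - 1/2*b**2 - 21/2*b → 1/2*a*b**2 - 1/2*a*b + a - 1/2*b**2 - 65/6*b - 7
  leading term a*b**2: subtract (-1/4*b)·f_1 from 1/2*a*b**2 - 1/2*a*b + a - 1/2*b**2 - 65/6*b - 7 → -1/2*a*b + a - 2*b**3 - 9/4*b**2 + 77/12*b - 7
  leading term a*b: subtract (1/4)·f_1 from -1/2*a*b + a - 2*b**3 - 9/4*b**2 + 77/12*b - 7 → a - 2*b**3 - 1/4*b**2 + 49/6*b - 97/4
  leading term a: subtract (-2/69)·h_5 from a - 2*b**3 - 1/4*b**2 + 49/6*b - 97/4 → -170/69*b**3 - 289/276*b**2 + 836/69*b - 83/4
  leading term b**3: subtract (-255/32)·h_6 from -170/69*b**3 - 289/276*b**2 + 836/69*b - 83/4 → 2499/64*b**2 + 361/24*b - 19603/64
  leading term b**2: subtract (12495/11666)·h_7 from 2499/64*b**2 + 361/24*b - 19603/64 → -97697/34998*b - 97697/11666
  leading term b: no divisor's leading term divides it; move -97697/34998*b to the remainder.
  leading term 1: no divisor's leading term divides it; move -97697/11666 to the remainder.
  remainder -97697/34998*b - 97697/11666 ≠ 0; add h_8 = -97697/34998*b - 97697/11666 to the basis.

The other S-polynomials (S(f_2,f_4), S(f_3,f_4), S(f_1,h_5), S(f_2,h_5), S(f_3,h_5), S(f_4,h_5), S(f_1,h_6), S(f_2,h_6), S(f_3,h_6), S(f_4,h_6), S(h_5,h_6), S(f_1,h_7), S(f_2,h_7), S(f_3,h_7), S(f_4,h_7), S(h_5,h_7), S(h_6,h_7), S(f_1,h_8), S(f_2,h_8), S(f_3,h_8), S(f_4,h_8), S(h_5,h_8), S(h_6,h_8), S(h_7,h_8)) all reduce to 0 modulo the current basis, so we have a Gröbner basis.
Inter-reduce: drop elements whose leading term is divisible by another's, tail-reduce, and make monic.
Reduced Gröbner basis: {a + 3, b + 3}.

A lex Gröbner basis eliminates variables successively. Here b + 3 depends only on b, with roots {-3}; lifting each root through the earlier basis elements recovers the full solutions.
  b = -3: the earlier basis element becomes a + 3 = 0, giving a = -3 — point (-3, -3).
Each listed point satisfies every original equation (direct substitution).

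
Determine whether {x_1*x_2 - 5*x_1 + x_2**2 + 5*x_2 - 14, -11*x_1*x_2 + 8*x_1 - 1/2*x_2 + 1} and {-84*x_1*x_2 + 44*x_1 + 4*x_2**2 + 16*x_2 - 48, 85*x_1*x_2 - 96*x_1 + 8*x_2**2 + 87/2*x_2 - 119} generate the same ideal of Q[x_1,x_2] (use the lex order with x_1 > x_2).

Yes, the ideals are equal.

Since reduced Gröbner bases are canonical representatives of ideals under a given ordering, it suffices to compute and compare them.
Buchberger on the first generating set:
f_1 = x_1*x_2 - 5*x_1 + x_2**2 + 5*x_2 - 14, LT = x_1*x_2.
f_2 = -11*x_1*x_2 + 8*x_1 - 1/2*x_2 + 1, LT = x_1*x_2.

S(f_1,f_2): lcm = x_1*x_2. S = -47/11*x_1 + x_2**2 + 109/22*x_2 - 153/11.
  leading term x_1: no divisor's leading term divides it; move -47/11*x_1 to the remainder.
  leading term x_2**2: no divisor's leading term divides it; move x_2**2 to the remainder.
  leading term x_2: no divisor's leading term divides it; move 109/22*x_2 to the remainder.
  leading term 1: no divisor's leading term divides it; move -153/11 to the remainder.
  remainder -47/11*x_1 + x_2**2 + 109/22*x_2 - 153/11 ≠ 0; add g_3 = -47/11*x_1 + x_2**2 + 109/22*x_2 - 153/11 to the basis.

S(f_1,g_3): lcm = x_1*x_2. S = -5*x_1 + 11/47*x_2**3 + 203/94*x_2**2 + 82/47*x_2 - 14.
  leading term x_1: subtract (55/47)·g_3 from -5*x_1 + 11/47*x_2**3 + 203/94*x_2**2 + 82/47*x_2 - 14 → 11/47*x_2**3 + 93/94*x_2**2 - 381/94*x_2 + 107/47
  leading term x_2**3: no divisor's leading term divides it; move 11/47*x_2**3 to the remainder.
  leading term x_2**2: no divisor's leading term divides it; move 93/94*x_2**2 to the remainder.
  leading term x_2: no divisor's leading term divides it; move -381/94*x_2 to the remainder.
  leading term 1: no divisor's leading term divides it; move 107/47 to the remainder.
  remainder 11/47*x_2**3 + 93/94*x_2**2 - 381/94*x_2 + 107/47 ≠ 0; add g_4 = 11/47*x_2**3 + 93/94*x_2**2 - 381/94*x_2 + 107/47 to the basis.

The other S-polynomials (S(f_2,g_3), S(f_1,g_4), S(f_2,g_4), S(g_3,g_4)) all reduce to 0 modulo the current basis, so we have a Gröbner basis.
Inter-reduce: drop elements whose leading term is divisible by another's, tail-reduce, and make monic.
Reduced Gröbner basis: {x_1 - 11/47*x_2**2 - 109/94*x_2 + 153/47, x_2**3 + 93/22*x_2**2 - 381/22*x_2 + 107/11}.

Buchberger on the second generating set:
h_1 = -84*x_1*x_2 + 44*x_1 + 4*x_2**2 + 16*x_2 - 48, LT = x_1*x_2.
h_2 = 85*x_1*x_2 - 96*x_1 + 8*x_2**2 + 87/2*x_2 - 119, LT = x_1*x_2.

S(h_1,h_2): lcm = x_1*x_2. S = 1081/1785*x_1 - 253/1785*x_2**2 - 2507/3570*x_2 + 69/35.
  leading term x_1: no divisor's leading term divides it; move 1081/1785*x_1 to the remainder.
  leading term x_2**2: no divisor's leading term divides it; move -253/1785*x_2**2 to the remainder.
  leading term x_2: no divisor's leading term divides it; move -2507/3570*x_2 to the remainder.
  leading term 1: no divisor's leading term divides it; move 69/35 to the remainder.
  remainder 1081/1785*x_1 - 253/1785*x_2**2 - 2507/3570*x_2 + 69/35 ≠ 0; add k_3 = 1081/1785*x_1 - 253/1785*x_2**2 - 2507/3570*x_2 + 69/35 to the basis.

S(h_1,k_3): lcm = x_1*x_2. S = -11/21*x_1 + 11/47*x_2**3 + 2195/1974*x_2**2 - 3401/987*x_2 + 4/7.
  leading term x_1: subtract (-935/1081)·k_3 from -11/21*x_1 + 11/47*x_2**3 + 2195/1974*x_2**2 - 3401/987*x_2 + 4/7 → 11/47*x_2**3 + 93/94*x_2**2 - 381/94*x_2 + 107/47
  leading term x_2**3: no divisor's leading term divides it; move 11/47*x_2**3 to the remainder.
  leading term x_2**2: no divisor's leading term divides it; move 93/94*x_2**2 to the remainder.
  leading term x_2: no divisor's leading term divides it; move -381/94*x_2 to the remainder.
  leading term 1: no divisor's leading term divides it; move 107/47 to the remainder.
  remainder 11/47*x_2**3 + 93/94*x_2**2 - 381/94*x_2 + 107/47 ≠ 0; add k_4 = 11/47*x_2**3 + 93/94*x_2**2 - 381/94*x_2 + 107/47 to the basis.

The other S-polynomials (S(h_2,k_3), S(h_1,k_4), S(h_2,k_4), S(k_3,k_4)) all reduce to 0 modulo the current basis, so we have a Gröbner basis.
Inter-reduce: drop elements whose leading term is divisible by another's, tail-reduce, and make monic.
Reduced Gröbner basis: {x_1 - 11/47*x_2**2 - 109/94*x_2 + 153/47, x_2**3 + 93/22*x_2**2 - 381/22*x_2 + 107/11}.

The two bases agree; hence the ideals are identical.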